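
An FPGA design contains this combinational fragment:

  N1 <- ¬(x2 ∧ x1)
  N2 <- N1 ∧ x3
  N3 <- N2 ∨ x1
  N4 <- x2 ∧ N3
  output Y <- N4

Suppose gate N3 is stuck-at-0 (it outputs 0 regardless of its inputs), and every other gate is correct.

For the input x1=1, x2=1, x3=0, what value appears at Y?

0

Propagate with N3 forced: N1=0, N2=0, N3=0 [stuck-at-0], N4=0.
So Y = 0. (Without the fault it would be 1.)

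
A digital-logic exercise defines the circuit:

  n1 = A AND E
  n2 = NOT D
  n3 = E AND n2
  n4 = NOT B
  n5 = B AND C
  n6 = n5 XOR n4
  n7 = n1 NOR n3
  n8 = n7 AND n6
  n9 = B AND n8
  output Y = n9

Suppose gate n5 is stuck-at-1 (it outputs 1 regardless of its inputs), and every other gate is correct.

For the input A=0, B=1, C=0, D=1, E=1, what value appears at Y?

Propagate with n5 forced: n1=0, n2=0, n3=0, n4=0, n5=1 [stuck-at-1], n6=1, n7=1, n8=1, n9=1.
So Y = 1. (Without the fault it would be 0.)

1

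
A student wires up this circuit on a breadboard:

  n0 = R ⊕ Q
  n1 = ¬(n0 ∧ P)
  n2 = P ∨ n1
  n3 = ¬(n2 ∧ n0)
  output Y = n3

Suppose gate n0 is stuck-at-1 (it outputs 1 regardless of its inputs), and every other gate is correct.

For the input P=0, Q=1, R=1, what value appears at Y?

Propagate with n0 forced: n0=1 [stuck-at-1], n1=1, n2=1, n3=0.
So Y = 0. (Without the fault it would be 1.)

0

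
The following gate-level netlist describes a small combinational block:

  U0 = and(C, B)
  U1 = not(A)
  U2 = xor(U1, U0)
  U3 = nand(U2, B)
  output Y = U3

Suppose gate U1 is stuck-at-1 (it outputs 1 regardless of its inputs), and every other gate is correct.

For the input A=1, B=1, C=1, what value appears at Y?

1

Propagate with U1 forced: U0=1, U1=1 [stuck-at-1], U2=0, U3=1.
So Y = 1. (Without the fault it would be 0.)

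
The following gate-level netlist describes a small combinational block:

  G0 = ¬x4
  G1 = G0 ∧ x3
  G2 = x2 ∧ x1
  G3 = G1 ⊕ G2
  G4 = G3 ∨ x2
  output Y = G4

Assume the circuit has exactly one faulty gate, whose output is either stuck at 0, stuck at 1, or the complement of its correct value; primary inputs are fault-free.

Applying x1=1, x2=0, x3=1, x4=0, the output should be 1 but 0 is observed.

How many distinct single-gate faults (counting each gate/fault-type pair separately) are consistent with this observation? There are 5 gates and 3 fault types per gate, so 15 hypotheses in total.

Fault-free: G0=1, G1=1, G2=0, G3=1, G4=1 → 1. Observed 0.
  G0: stuck-at-0, inverted output ✓; others ✗
  G1: stuck-at-0, inverted output ✓; others ✗
  G2: stuck-at-1, inverted output ✓; others ✗
  G3: stuck-at-0, inverted output ✓; others ✗
  G4: stuck-at-0, inverted output ✓; others ✗
Consistent faults: {G0 stuck-at-0, G0 inverted output, G1 stuck-at-0, G1 inverted output, G2 stuck-at-1, G2 inverted output, G3 stuck-at-0, G3 inverted output, G4 stuck-at-0, G4 inverted output} — 10 in all.

10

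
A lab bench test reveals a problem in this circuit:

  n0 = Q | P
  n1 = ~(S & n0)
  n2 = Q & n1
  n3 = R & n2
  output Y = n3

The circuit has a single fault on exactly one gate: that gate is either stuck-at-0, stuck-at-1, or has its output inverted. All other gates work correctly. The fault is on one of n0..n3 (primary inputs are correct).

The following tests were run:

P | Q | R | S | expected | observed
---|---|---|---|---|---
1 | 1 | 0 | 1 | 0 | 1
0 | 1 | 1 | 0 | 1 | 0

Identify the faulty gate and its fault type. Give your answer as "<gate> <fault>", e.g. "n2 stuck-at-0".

Fault-free values for test 1 (P=1, Q=1, R=0, S=1): n0=1, n1=0, n2=0, n3=0, giving Y=0. Observed 1.
Test 1: faults giving observed 1 are {n3 stuck-at-1, n3 inverted output}.
Test 2 (P=0, Q=1, R=1, S=0): fault-free n0=1, n1=1, n2=1, n3=1 → 1; observed 0. Eliminates n3 stuck-at-1.
Only n3 inverted output is consistent with every test.

n3 inverted output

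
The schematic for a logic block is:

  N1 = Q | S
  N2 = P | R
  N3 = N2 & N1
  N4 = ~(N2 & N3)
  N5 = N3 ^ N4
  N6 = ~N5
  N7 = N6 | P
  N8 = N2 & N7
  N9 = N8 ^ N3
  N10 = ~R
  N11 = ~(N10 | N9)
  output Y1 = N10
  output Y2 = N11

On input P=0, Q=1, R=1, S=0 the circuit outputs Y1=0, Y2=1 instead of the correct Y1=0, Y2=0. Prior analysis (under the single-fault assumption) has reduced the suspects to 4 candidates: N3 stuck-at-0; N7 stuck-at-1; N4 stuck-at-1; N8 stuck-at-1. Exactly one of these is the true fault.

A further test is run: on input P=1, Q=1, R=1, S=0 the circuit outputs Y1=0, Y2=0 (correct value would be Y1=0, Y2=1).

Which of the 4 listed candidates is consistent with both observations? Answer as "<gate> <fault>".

Evaluate each candidate on input P=1, Q=1, R=1, S=0:
  N3 stuck-at-0: N1=1, N2=1, N3=0 [stuck-at-0], N4=1, N5=1, N6=0, N7=1, N8=1, N9=1, N10=0, N11=0 → Y1=0, Y2=0 — matches
  N7 stuck-at-1: N1=1, N2=1, N3=1, N4=0, N5=1, N6=0, N7=1 [stuck-at-1], N8=1, N9=0, N10=0, N11=1 → Y1=0, Y2=1 — eliminated
  N4 stuck-at-1: N1=1, N2=1, N3=1, N4=1 [stuck-at-1], N5=0, N6=1, N7=1, N8=1, N9=0, N10=0, N11=1 → Y1=0, Y2=1 — eliminated
  N8 stuck-at-1: N1=1, N2=1, N3=1, N4=0, N5=1, N6=0, N7=1, N8=1 [stuck-at-1], N9=0, N10=0, N11=1 → Y1=0, Y2=1 — eliminated
Only N3 stuck-at-0 reproduces the observed Y1=0, Y2=0.

N3 stuck-at-0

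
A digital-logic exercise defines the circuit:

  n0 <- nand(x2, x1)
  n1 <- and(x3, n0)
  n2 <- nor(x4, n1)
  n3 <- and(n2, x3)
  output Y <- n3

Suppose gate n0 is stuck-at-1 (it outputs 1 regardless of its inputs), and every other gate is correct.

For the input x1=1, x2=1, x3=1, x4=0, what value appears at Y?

Propagate with n0 forced: n0=1 [stuck-at-1], n1=1, n2=0, n3=0.
So Y = 0. (Without the fault it would be 1.)

0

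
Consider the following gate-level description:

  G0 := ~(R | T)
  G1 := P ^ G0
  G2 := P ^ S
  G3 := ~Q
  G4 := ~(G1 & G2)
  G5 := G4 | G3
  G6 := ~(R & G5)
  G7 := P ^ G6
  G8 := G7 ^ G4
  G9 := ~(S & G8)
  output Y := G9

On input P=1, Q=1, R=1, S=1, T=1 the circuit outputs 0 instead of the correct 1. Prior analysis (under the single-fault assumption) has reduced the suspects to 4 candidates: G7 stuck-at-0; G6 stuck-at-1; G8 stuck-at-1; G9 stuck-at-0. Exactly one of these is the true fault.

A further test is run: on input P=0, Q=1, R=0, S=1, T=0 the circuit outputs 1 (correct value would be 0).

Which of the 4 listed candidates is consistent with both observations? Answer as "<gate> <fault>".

Evaluate each candidate on input P=0, Q=1, R=0, S=1, T=0:
  G7 stuck-at-0: G0=1, G1=1, G2=1, G3=0, G4=0, G5=0, G6=1, G7=0 [stuck-at-0], G8=0, G9=1 → 1 — matches
  G6 stuck-at-1: G0=1, G1=1, G2=1, G3=0, G4=0, G5=0, G6=1 [stuck-at-1], G7=1, G8=1, G9=0 → 0 — eliminated
  G8 stuck-at-1: G0=1, G1=1, G2=1, G3=0, G4=0, G5=0, G6=1, G7=1, G8=1 [stuck-at-1], G9=0 → 0 — eliminated
  G9 stuck-at-0: G0=1, G1=1, G2=1, G3=0, G4=0, G5=0, G6=1, G7=1, G8=1, G9=0 [stuck-at-0] → 0 — eliminated
Only G7 stuck-at-0 reproduces the observed 1.

G7 stuck-at-0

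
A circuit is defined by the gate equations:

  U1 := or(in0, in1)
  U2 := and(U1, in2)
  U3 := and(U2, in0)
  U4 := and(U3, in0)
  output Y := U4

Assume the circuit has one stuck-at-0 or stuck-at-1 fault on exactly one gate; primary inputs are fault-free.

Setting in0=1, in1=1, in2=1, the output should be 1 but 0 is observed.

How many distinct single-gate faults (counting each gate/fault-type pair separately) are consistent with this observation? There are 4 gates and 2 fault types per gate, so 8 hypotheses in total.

4

Fault-free: U1=1, U2=1, U3=1, U4=1 → 1. Observed 0.
  U1 stuck-at-0: output 0 ✓
  U1 stuck-at-1: output 1 ✗
  U2 stuck-at-0: output 0 ✓
  U2 stuck-at-1: output 1 ✗
  U3 stuck-at-0: output 0 ✓
  U3 stuck-at-1: output 1 ✗
  U4 stuck-at-0: output 0 ✓
  U4 stuck-at-1: output 1 ✗
Consistent faults: {U1 stuck-at-0, U2 stuck-at-0, U3 stuck-at-0, U4 stuck-at-0} — 4 in all.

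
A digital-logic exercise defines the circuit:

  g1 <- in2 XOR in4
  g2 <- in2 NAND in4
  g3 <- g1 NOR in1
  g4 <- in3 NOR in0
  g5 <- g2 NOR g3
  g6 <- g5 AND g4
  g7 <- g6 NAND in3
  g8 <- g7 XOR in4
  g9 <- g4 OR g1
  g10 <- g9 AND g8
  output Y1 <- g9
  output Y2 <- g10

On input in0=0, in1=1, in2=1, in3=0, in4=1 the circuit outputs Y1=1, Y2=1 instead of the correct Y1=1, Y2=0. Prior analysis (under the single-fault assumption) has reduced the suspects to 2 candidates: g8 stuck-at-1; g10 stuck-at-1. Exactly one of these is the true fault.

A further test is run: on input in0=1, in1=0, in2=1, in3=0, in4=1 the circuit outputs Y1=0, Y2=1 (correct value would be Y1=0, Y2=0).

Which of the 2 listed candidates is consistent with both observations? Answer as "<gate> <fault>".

Evaluate each candidate on input in0=1, in1=0, in2=1, in3=0, in4=1:
  g8 stuck-at-1: g1=0, g2=0, g3=1, g4=0, g5=0, g6=0, g7=1, g8=1 [stuck-at-1], g9=0, g10=0 → Y1=0, Y2=0 — eliminated
  g10 stuck-at-1: g1=0, g2=0, g3=1, g4=0, g5=0, g6=0, g7=1, g8=0, g9=0, g10=1 [stuck-at-1] → Y1=0, Y2=1 — matches
Only g10 stuck-at-1 reproduces the observed Y1=0, Y2=1.

g10 stuck-at-1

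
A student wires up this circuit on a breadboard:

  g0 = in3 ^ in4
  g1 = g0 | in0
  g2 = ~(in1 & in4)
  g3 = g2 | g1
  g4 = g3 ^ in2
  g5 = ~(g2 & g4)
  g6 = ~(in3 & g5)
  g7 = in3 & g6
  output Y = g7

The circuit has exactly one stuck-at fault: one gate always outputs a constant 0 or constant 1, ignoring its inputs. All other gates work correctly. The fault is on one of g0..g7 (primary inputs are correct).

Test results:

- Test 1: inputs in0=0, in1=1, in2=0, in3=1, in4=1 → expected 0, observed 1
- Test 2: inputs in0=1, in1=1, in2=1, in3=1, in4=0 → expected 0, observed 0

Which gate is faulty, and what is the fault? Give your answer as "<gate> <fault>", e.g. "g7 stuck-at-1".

g2 stuck-at-1

Fault-free values for test 1 (in0=0, in1=1, in2=0, in3=1, in4=1): g0=0, g1=0, g2=0, g3=0, g4=0, g5=1, g6=0, g7=0, giving Y=0. Observed 1.
Test 1: faults giving observed 1 are {g2 stuck-at-1, g5 stuck-at-0, g6 stuck-at-1, g7 stuck-at-1}.
Test 2 (in0=1, in1=1, in2=1, in3=1, in4=0): fault-free g0=1, g1=1, g2=1, g3=1, g4=0, g5=1, g6=0, g7=0 → 0; observed 0. Eliminates g5 stuck-at-0, g6 stuck-at-1, g7 stuck-at-1.
Only g2 stuck-at-1 is consistent with every test.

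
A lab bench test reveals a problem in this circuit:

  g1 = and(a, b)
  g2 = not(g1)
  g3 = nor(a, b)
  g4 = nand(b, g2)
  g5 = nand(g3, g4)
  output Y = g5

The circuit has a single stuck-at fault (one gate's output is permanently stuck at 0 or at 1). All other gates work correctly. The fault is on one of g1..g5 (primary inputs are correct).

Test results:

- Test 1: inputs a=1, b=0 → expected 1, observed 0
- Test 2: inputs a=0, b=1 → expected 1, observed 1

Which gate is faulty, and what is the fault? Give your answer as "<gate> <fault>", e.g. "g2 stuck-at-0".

Fault-free values for test 1 (a=1, b=0): g1=0, g2=1, g3=0, g4=1, g5=1, giving Y=1. Observed 0.
Test 1: faults giving observed 0 are {g3 stuck-at-1, g5 stuck-at-0}.
Test 2 (a=0, b=1): fault-free g1=0, g2=1, g3=0, g4=0, g5=1 → 1; observed 1. Eliminates g5 stuck-at-0.
Only g3 stuck-at-1 is consistent with every test.

g3 stuck-at-1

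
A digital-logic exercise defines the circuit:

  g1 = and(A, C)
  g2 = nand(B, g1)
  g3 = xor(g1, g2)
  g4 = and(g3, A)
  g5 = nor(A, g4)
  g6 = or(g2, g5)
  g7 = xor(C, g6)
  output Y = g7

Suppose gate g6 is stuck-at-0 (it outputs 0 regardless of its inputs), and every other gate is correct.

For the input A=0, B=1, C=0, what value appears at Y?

0

Propagate with g6 forced: g1=0, g2=1, g3=1, g4=0, g5=1, g6=0 [stuck-at-0], g7=0.
So Y = 0. (Without the fault it would be 1.)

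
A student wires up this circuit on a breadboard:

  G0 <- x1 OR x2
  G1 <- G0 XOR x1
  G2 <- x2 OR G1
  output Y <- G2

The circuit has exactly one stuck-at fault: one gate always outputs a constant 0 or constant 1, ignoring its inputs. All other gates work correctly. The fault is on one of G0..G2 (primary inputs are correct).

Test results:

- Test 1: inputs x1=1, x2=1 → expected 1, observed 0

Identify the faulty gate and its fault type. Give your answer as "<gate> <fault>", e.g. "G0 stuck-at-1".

Fault-free values for test 1 (x1=1, x2=1): G0=1, G1=0, G2=1, giving Y=1. Observed 0.
Test 1: faults giving observed 0 are {G2 stuck-at-0}.
Only G2 stuck-at-0 is consistent with every test.

G2 stuck-at-0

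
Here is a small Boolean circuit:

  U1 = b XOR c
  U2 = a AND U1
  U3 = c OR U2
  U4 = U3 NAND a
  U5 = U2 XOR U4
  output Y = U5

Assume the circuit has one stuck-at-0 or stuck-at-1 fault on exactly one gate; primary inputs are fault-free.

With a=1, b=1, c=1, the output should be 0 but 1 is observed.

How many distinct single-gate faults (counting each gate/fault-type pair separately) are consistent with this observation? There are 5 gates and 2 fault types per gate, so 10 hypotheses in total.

5

Fault-free: U1=0, U2=0, U3=1, U4=0, U5=0 → 0. Observed 1.
  U1 stuck-at-0: output 0 ✗
  U1 stuck-at-1: output 1 ✓
  U2 stuck-at-0: output 0 ✗
  U2 stuck-at-1: output 1 ✓
  U3 stuck-at-0: output 1 ✓
  U3 stuck-at-1: output 0 ✗
  U4 stuck-at-0: output 0 ✗
  U4 stuck-at-1: output 1 ✓
  U5 stuck-at-0: output 0 ✗
  U5 stuck-at-1: output 1 ✓
Consistent faults: {U1 stuck-at-1, U2 stuck-at-1, U3 stuck-at-0, U4 stuck-at-1, U5 stuck-at-1} — 5 in all.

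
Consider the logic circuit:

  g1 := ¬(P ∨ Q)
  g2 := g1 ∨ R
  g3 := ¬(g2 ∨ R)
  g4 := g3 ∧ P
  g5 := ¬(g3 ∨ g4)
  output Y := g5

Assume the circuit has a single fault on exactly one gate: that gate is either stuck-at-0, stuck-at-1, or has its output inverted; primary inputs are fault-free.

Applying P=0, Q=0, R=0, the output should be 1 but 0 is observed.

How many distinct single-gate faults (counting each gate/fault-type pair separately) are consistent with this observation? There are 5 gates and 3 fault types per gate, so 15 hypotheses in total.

Fault-free: g1=1, g2=1, g3=0, g4=0, g5=1 → 1. Observed 0.
  g1: stuck-at-0, inverted output ✓; others ✗
  g2: stuck-at-0, inverted output ✓; others ✗
  g3: stuck-at-1, inverted output ✓; others ✗
  g4: stuck-at-1, inverted output ✓; others ✗
  g5: stuck-at-0, inverted output ✓; others ✗
Consistent faults: {g1 stuck-at-0, g1 inverted output, g2 stuck-at-0, g2 inverted output, g3 stuck-at-1, g3 inverted output, g4 stuck-at-1, g4 inverted output, g5 stuck-at-0, g5 inverted output} — 10 in all.

10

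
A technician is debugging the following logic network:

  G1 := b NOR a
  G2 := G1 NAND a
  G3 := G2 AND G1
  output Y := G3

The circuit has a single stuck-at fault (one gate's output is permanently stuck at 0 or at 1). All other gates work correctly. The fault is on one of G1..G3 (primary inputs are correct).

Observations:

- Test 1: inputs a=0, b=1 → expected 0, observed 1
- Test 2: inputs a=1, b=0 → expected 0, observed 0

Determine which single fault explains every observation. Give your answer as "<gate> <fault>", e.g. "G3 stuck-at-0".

G1 stuck-at-1

Fault-free values for test 1 (a=0, b=1): G1=0, G2=1, G3=0, giving Y=0. Observed 1.
Test 1: faults giving observed 1 are {G1 stuck-at-1, G3 stuck-at-1}.
Test 2 (a=1, b=0): fault-free G1=0, G2=1, G3=0 → 0; observed 0. Eliminates G3 stuck-at-1.
Only G1 stuck-at-1 is consistent with every test.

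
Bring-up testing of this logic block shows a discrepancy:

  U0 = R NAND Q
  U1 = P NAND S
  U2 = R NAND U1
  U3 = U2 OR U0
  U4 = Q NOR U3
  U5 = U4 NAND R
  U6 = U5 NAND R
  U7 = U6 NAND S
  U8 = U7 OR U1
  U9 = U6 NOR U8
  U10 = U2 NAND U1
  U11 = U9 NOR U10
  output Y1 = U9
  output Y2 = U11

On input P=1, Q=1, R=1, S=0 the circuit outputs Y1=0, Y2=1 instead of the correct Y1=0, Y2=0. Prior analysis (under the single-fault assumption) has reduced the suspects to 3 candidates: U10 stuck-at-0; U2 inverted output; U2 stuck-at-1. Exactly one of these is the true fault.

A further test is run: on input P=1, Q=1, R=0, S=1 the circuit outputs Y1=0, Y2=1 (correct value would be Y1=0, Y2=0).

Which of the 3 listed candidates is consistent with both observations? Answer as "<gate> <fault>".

Evaluate each candidate on input P=1, Q=1, R=0, S=1:
  U10 stuck-at-0: U0=1, U1=0, U2=1, U3=1, U4=0, U5=1, U6=1, U7=0, U8=0, U9=0, U10=0 [stuck-at-0], U11=1 → Y1=0, Y2=1 — matches
  U2 inverted output: U0=1, U1=0, U2=0 [inverted output], U3=1, U4=0, U5=1, U6=1, U7=0, U8=0, U9=0, U10=1, U11=0 → Y1=0, Y2=0 — eliminated
  U2 stuck-at-1: U0=1, U1=0, U2=1 [stuck-at-1], U3=1, U4=0, U5=1, U6=1, U7=0, U8=0, U9=0, U10=1, U11=0 → Y1=0, Y2=0 — eliminated
Only U10 stuck-at-0 reproduces the observed Y1=0, Y2=1.

U10 stuck-at-0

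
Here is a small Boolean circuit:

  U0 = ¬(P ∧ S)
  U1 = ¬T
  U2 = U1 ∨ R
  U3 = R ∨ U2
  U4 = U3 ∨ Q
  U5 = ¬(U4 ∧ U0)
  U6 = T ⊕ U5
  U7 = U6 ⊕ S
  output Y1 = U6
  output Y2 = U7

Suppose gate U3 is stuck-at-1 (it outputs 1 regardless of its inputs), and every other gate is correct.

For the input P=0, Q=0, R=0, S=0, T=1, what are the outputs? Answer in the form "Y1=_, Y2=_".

Y1=1, Y2=1

Propagate with U3 forced: U0=1, U1=0, U2=0, U3=1 [stuck-at-1], U4=1, U5=0, U6=1, U7=1.
So the outputs are Y1=1, Y2=1. (Without the fault they would be Y1=0, Y2=0.)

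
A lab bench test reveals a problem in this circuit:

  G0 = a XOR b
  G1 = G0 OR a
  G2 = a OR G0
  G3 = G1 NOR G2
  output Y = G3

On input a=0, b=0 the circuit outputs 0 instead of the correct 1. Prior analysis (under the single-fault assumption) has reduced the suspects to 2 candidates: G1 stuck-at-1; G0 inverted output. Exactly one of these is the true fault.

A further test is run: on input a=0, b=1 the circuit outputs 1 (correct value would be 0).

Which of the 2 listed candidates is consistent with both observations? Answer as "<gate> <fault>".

G0 inverted output

Evaluate each candidate on input a=0, b=1:
  G1 stuck-at-1: G0=1, G1=1 [stuck-at-1], G2=1, G3=0 → 0 — eliminated
  G0 inverted output: G0=0 [inverted output], G1=0, G2=0, G3=1 → 1 — matches
Only G0 inverted output reproduces the observed 1.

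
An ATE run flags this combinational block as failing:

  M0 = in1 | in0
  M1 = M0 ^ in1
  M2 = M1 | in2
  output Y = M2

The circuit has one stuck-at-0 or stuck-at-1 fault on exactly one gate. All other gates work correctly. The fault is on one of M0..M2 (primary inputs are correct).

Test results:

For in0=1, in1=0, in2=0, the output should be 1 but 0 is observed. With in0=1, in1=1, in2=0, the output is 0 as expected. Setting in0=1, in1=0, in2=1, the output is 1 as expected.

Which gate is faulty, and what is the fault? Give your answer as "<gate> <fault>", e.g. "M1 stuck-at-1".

M1 stuck-at-0

Fault-free values for test 1 (in0=1, in1=0, in2=0): M0=1, M1=1, M2=1, giving Y=1. Observed 0.
Test 1: faults giving observed 0 are {M0 stuck-at-0, M1 stuck-at-0, M2 stuck-at-0}.
Test 2 (in0=1, in1=1, in2=0): fault-free M0=1, M1=0, M2=0 → 0; observed 0. Eliminates M0 stuck-at-0.
Test 3 (in0=1, in1=0, in2=1): fault-free M0=1, M1=1, M2=1 → 1; observed 1. Eliminates M2 stuck-at-0.
Only M1 stuck-at-0 is consistent with every test.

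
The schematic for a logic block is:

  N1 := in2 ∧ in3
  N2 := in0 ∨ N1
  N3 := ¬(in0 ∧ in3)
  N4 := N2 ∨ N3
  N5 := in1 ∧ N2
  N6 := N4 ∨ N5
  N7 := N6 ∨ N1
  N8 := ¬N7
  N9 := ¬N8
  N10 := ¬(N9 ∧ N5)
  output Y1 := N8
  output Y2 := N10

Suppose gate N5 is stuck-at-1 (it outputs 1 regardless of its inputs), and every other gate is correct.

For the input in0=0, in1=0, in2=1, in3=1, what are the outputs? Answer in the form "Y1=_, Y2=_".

Y1=0, Y2=0

Propagate with N5 forced: N1=1, N2=1, N3=1, N4=1, N5=1 [stuck-at-1], N6=1, N7=1, N8=0, N9=1, N10=0.
So the outputs are Y1=0, Y2=0. (Without the fault they would be Y1=0, Y2=1.)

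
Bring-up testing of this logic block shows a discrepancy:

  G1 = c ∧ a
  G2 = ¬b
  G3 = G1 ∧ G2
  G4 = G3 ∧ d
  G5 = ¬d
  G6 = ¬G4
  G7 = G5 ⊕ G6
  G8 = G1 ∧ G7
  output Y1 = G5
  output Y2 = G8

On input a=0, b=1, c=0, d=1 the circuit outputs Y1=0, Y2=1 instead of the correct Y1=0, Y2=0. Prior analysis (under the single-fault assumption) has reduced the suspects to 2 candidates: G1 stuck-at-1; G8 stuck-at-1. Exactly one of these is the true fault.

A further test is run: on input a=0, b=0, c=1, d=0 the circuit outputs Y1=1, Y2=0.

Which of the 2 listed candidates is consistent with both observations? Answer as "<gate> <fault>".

G1 stuck-at-1

Evaluate each candidate on input a=0, b=0, c=1, d=0:
  G1 stuck-at-1: G1=1 [stuck-at-1], G2=1, G3=1, G4=0, G5=1, G6=1, G7=0, G8=0 → Y1=1, Y2=0 — matches
  G8 stuck-at-1: G1=0, G2=1, G3=0, G4=0, G5=1, G6=1, G7=0, G8=1 [stuck-at-1] → Y1=1, Y2=1 — eliminated
Only G1 stuck-at-1 reproduces the observed Y1=1, Y2=0.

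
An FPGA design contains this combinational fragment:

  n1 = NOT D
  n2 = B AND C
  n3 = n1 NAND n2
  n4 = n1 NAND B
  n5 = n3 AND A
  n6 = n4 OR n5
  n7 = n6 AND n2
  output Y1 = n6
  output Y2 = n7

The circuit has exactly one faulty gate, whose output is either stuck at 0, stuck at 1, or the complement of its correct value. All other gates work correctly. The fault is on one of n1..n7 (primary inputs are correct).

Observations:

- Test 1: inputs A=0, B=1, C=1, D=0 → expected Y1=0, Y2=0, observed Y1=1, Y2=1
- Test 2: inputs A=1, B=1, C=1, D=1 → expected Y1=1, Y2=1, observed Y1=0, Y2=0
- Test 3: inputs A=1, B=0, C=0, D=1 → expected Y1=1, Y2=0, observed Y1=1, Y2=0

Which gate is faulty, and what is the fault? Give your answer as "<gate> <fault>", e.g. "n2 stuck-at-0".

Fault-free values for test 1 (A=0, B=1, C=1, D=0): n1=1, n2=1, n3=0, n4=0, n5=0, n6=0, n7=0, giving Y1=0, Y2=0. Observed Y1=1, Y2=1.
Test 1: faults giving observed Y1=1, Y2=1 are {n1 stuck-at-0, n1 inverted output, n4 stuck-at-1, n4 inverted output, n5 stuck-at-1, n5 inverted output, n6 stuck-at-1, n6 inverted output}.
Test 2 (A=1, B=1, C=1, D=1): fault-free n1=0, n2=1, n3=1, n4=1, n5=1, n6=1, n7=1 → Y1=1, Y2=1; observed Y1=0, Y2=0. Eliminates n1 stuck-at-0, n4 stuck-at-1, n4 inverted output, n5 stuck-at-1, n5 inverted output, n6 stuck-at-1.
Test 3 (A=1, B=0, C=0, D=1): fault-free n1=0, n2=0, n3=1, n4=1, n5=1, n6=1, n7=0 → Y1=1, Y2=0; observed Y1=1, Y2=0. Eliminates n6 inverted output.
Only n1 inverted output is consistent with every test.

n1 inverted output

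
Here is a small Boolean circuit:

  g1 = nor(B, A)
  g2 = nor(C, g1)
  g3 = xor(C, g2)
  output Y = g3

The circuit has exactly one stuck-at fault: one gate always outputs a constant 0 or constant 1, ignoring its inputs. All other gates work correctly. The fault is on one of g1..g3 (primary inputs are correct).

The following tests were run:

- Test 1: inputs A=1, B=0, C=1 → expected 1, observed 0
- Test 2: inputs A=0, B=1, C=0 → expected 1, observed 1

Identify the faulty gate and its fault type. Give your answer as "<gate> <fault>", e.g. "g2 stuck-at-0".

g2 stuck-at-1

Fault-free values for test 1 (A=1, B=0, C=1): g1=0, g2=0, g3=1, giving Y=1. Observed 0.
Test 1: faults giving observed 0 are {g2 stuck-at-1, g3 stuck-at-0}.
Test 2 (A=0, B=1, C=0): fault-free g1=0, g2=1, g3=1 → 1; observed 1. Eliminates g3 stuck-at-0.
Only g2 stuck-at-1 is consistent with every test.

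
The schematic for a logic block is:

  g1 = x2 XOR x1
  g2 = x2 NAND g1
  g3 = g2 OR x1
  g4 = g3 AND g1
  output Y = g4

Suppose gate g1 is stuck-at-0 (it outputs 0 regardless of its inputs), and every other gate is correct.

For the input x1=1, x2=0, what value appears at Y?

Propagate with g1 forced: g1=0 [stuck-at-0], g2=1, g3=1, g4=0.
So Y = 0. (Without the fault it would be 1.)

0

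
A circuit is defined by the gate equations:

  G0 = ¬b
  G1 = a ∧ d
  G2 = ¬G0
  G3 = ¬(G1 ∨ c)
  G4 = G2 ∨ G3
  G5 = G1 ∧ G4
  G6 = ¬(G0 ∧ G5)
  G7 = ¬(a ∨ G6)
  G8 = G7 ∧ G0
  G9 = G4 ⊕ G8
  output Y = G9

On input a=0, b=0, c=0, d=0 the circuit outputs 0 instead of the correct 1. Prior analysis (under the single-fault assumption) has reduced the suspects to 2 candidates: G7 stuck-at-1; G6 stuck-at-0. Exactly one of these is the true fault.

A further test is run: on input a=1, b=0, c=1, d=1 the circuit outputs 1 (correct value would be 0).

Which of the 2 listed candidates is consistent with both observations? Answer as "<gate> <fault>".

Evaluate each candidate on input a=1, b=0, c=1, d=1:
  G7 stuck-at-1: G0=1, G1=1, G2=0, G3=0, G4=0, G5=0, G6=1, G7=1 [stuck-at-1], G8=1, G9=1 → 1 — matches
  G6 stuck-at-0: G0=1, G1=1, G2=0, G3=0, G4=0, G5=0, G6=0 [stuck-at-0], G7=0, G8=0, G9=0 → 0 — eliminated
Only G7 stuck-at-1 reproduces the observed 1.

G7 stuck-at-1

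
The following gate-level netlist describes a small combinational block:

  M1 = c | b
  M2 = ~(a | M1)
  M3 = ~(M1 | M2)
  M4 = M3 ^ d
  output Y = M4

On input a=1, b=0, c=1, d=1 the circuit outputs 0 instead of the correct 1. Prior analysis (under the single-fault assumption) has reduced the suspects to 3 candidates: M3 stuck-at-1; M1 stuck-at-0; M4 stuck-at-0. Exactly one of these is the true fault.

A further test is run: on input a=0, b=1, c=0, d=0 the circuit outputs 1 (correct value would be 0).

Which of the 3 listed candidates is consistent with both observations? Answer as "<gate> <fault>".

M3 stuck-at-1

Evaluate each candidate on input a=0, b=1, c=0, d=0:
  M3 stuck-at-1: M1=1, M2=0, M3=1 [stuck-at-1], M4=1 → 1 — matches
  M1 stuck-at-0: M1=0 [stuck-at-0], M2=1, M3=0, M4=0 → 0 — eliminated
  M4 stuck-at-0: M1=1, M2=0, M3=0, M4=0 [stuck-at-0] → 0 — eliminated
Only M3 stuck-at-1 reproduces the observed 1.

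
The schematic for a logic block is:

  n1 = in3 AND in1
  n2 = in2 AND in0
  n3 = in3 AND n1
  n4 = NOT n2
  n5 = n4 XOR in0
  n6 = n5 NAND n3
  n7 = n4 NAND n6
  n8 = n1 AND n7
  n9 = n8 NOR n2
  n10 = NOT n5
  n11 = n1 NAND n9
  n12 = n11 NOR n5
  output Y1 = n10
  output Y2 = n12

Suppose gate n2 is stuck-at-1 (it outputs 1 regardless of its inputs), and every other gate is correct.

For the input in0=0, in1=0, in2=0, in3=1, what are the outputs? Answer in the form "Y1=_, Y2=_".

Propagate with n2 forced: n1=0, n2=1 [stuck-at-1], n3=0, n4=0, n5=0, n6=1, n7=1, n8=0, n9=0, n10=1, n11=1, n12=0.
So the outputs are Y1=1, Y2=0. (Without the fault they would be Y1=0, Y2=0.)

Y1=1, Y2=0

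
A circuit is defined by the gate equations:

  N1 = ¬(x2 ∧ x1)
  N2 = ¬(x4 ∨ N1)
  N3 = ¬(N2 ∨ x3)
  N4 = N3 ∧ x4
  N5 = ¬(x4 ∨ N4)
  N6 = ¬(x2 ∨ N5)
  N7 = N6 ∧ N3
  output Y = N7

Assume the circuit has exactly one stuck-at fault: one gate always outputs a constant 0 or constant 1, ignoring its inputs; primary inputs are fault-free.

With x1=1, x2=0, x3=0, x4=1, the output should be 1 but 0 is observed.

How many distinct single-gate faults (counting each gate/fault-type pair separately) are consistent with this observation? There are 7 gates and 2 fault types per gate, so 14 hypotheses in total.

5

Fault-free: N1=1, N2=0, N3=1, N4=1, N5=0, N6=1, N7=1 → 1. Observed 0.
  N1 stuck-at-0: output 1 ✗
  N1 stuck-at-1: output 1 ✗
  N2 stuck-at-0: output 1 ✗
  N2 stuck-at-1: output 0 ✓
  N3 stuck-at-0: output 0 ✓
  N3 stuck-at-1: output 1 ✗
  N4 stuck-at-0: output 1 ✗
  N4 stuck-at-1: output 1 ✗
  N5 stuck-at-0: output 1 ✗
  N5 stuck-at-1: output 0 ✓
  N6 stuck-at-0: output 0 ✓
  N6 stuck-at-1: output 1 ✗
  N7 stuck-at-0: output 0 ✓
  N7 stuck-at-1: output 1 ✗
Consistent faults: {N2 stuck-at-1, N3 stuck-at-0, N5 stuck-at-1, N6 stuck-at-0, N7 stuck-at-0} — 5 in all.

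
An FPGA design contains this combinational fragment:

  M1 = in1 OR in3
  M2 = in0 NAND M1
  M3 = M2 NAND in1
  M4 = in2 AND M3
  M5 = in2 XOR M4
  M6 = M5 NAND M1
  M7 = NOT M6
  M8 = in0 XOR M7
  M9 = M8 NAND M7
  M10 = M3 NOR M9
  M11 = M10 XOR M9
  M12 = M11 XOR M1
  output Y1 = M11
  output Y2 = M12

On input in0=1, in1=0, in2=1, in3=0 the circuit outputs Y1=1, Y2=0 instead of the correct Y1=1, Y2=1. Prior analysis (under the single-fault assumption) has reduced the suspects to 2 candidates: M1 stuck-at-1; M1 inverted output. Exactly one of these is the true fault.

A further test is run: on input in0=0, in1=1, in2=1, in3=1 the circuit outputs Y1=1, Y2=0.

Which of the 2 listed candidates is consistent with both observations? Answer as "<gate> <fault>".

Evaluate each candidate on input in0=0, in1=1, in2=1, in3=1:
  M1 stuck-at-1: M1=1 [stuck-at-1], M2=1, M3=0, M4=0, M5=1, M6=0, M7=1, M8=1, M9=0, M10=1, M11=1, M12=0 → Y1=1, Y2=0 — matches
  M1 inverted output: M1=0 [inverted output], M2=1, M3=0, M4=0, M5=1, M6=1, M7=0, M8=0, M9=1, M10=0, M11=1, M12=1 → Y1=1, Y2=1 — eliminated
Only M1 stuck-at-1 reproduces the observed Y1=1, Y2=0.

M1 stuck-at-1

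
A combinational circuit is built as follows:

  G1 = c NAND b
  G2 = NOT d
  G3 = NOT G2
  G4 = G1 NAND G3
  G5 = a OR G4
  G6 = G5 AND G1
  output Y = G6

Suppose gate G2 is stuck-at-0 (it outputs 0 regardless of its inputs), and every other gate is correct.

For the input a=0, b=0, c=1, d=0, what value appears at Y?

Propagate with G2 forced: G1=1, G2=0 [stuck-at-0], G3=1, G4=0, G5=0, G6=0.
So Y = 0. (Without the fault it would be 1.)

0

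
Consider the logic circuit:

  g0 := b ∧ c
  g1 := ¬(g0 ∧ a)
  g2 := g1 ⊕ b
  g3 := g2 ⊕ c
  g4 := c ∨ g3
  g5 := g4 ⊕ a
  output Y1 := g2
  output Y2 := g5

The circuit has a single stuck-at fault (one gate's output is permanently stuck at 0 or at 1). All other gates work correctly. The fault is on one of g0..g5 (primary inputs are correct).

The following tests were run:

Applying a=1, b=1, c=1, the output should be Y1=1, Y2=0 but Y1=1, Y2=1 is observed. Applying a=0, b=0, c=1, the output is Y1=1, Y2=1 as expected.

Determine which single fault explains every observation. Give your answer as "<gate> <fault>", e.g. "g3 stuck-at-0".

Fault-free values for test 1 (a=1, b=1, c=1): g0=1, g1=0, g2=1, g3=0, g4=1, g5=0, giving Y1=1, Y2=0. Observed Y1=1, Y2=1.
Test 1: faults giving observed Y1=1, Y2=1 are {g4 stuck-at-0, g5 stuck-at-1}.
Test 2 (a=0, b=0, c=1): fault-free g0=0, g1=1, g2=1, g3=0, g4=1, g5=1 → Y1=1, Y2=1; observed Y1=1, Y2=1. Eliminates g4 stuck-at-0.
Only g5 stuck-at-1 is consistent with every test.

g5 stuck-at-1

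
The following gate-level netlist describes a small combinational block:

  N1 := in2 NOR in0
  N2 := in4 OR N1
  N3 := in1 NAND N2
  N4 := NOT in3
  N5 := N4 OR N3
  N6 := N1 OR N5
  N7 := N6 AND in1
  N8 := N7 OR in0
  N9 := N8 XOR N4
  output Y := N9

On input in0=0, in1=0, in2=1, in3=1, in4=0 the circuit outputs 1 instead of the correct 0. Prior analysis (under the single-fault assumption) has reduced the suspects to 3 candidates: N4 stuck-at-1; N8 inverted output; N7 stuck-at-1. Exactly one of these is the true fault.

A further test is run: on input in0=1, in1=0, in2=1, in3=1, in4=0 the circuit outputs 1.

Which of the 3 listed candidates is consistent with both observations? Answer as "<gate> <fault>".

Evaluate each candidate on input in0=1, in1=0, in2=1, in3=1, in4=0:
  N4 stuck-at-1: N1=0, N2=0, N3=1, N4=1 [stuck-at-1], N5=1, N6=1, N7=0, N8=1, N9=0 → 0 — eliminated
  N8 inverted output: N1=0, N2=0, N3=1, N4=0, N5=1, N6=1, N7=0, N8=0 [inverted output], N9=0 → 0 — eliminated
  N7 stuck-at-1: N1=0, N2=0, N3=1, N4=0, N5=1, N6=1, N7=1 [stuck-at-1], N8=1, N9=1 → 1 — matches
Only N7 stuck-at-1 reproduces the observed 1.

N7 stuck-at-1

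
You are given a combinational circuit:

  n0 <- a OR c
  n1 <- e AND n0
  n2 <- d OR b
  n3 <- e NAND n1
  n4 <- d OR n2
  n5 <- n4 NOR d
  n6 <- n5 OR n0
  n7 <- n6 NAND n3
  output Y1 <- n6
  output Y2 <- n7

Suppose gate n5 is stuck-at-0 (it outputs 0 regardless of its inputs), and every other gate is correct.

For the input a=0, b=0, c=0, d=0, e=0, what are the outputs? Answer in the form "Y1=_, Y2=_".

Y1=0, Y2=1

Propagate with n5 forced: n0=0, n1=0, n2=0, n3=1, n4=0, n5=0 [stuck-at-0], n6=0, n7=1.
So the outputs are Y1=0, Y2=1. (Without the fault they would be Y1=1, Y2=0.)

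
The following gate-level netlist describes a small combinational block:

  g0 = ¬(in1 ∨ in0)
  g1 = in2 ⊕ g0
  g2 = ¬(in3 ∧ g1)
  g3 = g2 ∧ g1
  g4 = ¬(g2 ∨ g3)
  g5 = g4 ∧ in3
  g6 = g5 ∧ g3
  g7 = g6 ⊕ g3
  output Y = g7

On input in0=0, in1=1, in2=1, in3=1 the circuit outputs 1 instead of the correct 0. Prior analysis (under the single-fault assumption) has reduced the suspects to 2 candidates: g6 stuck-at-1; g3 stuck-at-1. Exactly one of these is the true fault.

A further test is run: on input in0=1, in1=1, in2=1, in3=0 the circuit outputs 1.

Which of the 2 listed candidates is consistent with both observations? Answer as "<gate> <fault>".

g3 stuck-at-1

Evaluate each candidate on input in0=1, in1=1, in2=1, in3=0:
  g6 stuck-at-1: g0=0, g1=1, g2=1, g3=1, g4=0, g5=0, g6=1 [stuck-at-1], g7=0 → 0 — eliminated
  g3 stuck-at-1: g0=0, g1=1, g2=1, g3=1 [stuck-at-1], g4=0, g5=0, g6=0, g7=1 → 1 — matches
Only g3 stuck-at-1 reproduces the observed 1.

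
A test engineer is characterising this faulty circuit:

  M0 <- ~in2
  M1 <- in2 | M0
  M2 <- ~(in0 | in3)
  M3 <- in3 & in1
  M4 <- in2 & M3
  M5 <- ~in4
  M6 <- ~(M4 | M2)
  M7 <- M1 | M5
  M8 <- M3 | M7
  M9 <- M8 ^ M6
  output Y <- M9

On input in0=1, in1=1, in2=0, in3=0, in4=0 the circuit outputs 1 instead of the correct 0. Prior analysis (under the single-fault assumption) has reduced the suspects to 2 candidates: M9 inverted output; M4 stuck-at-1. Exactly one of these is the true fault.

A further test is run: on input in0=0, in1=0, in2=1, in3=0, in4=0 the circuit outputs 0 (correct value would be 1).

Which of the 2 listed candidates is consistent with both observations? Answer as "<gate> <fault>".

Evaluate each candidate on input in0=0, in1=0, in2=1, in3=0, in4=0:
  M9 inverted output: M0=0, M1=1, M2=1, M3=0, M4=0, M5=1, M6=0, M7=1, M8=1, M9=0 [inverted output] → 0 — matches
  M4 stuck-at-1: M0=0, M1=1, M2=1, M3=0, M4=1 [stuck-at-1], M5=1, M6=0, M7=1, M8=1, M9=1 → 1 — eliminated
Only M9 inverted output reproduces the observed 0.

M9 inverted output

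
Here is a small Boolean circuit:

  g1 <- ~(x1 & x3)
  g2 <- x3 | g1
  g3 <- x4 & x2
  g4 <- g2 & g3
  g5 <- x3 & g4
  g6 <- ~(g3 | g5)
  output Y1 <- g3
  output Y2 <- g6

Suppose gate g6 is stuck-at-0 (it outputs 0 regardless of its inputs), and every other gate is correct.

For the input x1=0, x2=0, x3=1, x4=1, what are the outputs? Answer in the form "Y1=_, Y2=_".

Propagate with g6 forced: g1=1, g2=1, g3=0, g4=0, g5=0, g6=0 [stuck-at-0].
So the outputs are Y1=0, Y2=0. (Without the fault they would be Y1=0, Y2=1.)

Y1=0, Y2=0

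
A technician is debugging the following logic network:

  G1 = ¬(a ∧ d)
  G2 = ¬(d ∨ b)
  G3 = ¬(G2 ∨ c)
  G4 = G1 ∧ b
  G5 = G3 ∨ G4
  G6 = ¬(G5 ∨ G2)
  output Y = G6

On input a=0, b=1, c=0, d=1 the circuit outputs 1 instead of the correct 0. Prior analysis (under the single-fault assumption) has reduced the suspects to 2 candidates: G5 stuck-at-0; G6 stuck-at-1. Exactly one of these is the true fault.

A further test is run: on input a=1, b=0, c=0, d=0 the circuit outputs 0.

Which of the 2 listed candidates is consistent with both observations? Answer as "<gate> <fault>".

G5 stuck-at-0

Evaluate each candidate on input a=1, b=0, c=0, d=0:
  G5 stuck-at-0: G1=1, G2=1, G3=0, G4=0, G5=0 [stuck-at-0], G6=0 → 0 — matches
  G6 stuck-at-1: G1=1, G2=1, G3=0, G4=0, G5=0, G6=1 [stuck-at-1] → 1 — eliminated
Only G5 stuck-at-0 reproduces the observed 0.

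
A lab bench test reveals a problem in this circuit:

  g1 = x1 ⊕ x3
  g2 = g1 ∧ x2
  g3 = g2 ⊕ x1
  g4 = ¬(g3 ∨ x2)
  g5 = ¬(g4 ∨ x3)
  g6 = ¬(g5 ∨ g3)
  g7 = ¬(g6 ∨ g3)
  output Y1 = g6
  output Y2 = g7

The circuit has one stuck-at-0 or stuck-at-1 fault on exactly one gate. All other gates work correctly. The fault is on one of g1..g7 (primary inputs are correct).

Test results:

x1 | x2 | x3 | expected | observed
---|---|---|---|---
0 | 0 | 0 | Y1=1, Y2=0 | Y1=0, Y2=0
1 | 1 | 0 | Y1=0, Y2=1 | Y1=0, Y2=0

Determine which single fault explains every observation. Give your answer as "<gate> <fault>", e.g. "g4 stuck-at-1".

Fault-free values for test 1 (x1=0, x2=0, x3=0): g1=0, g2=0, g3=0, g4=1, g5=0, g6=1, g7=0, giving Y1=1, Y2=0. Observed Y1=0, Y2=0.
Test 1: faults giving observed Y1=0, Y2=0 are {g2 stuck-at-1, g3 stuck-at-1}.
Test 2 (x1=1, x2=1, x3=0): fault-free g1=1, g2=1, g3=0, g4=0, g5=1, g6=0, g7=1 → Y1=0, Y2=1; observed Y1=0, Y2=0. Eliminates g2 stuck-at-1.
Only g3 stuck-at-1 is consistent with every test.

g3 stuck-at-1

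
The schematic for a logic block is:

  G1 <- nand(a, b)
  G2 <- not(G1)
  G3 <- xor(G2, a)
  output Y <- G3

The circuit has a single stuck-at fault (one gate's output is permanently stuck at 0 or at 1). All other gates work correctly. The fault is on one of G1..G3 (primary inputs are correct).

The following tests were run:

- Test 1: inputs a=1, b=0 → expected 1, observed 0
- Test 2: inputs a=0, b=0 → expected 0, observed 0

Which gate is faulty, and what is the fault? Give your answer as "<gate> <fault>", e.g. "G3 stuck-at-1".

G3 stuck-at-0

Fault-free values for test 1 (a=1, b=0): G1=1, G2=0, G3=1, giving Y=1. Observed 0.
Test 1: faults giving observed 0 are {G1 stuck-at-0, G2 stuck-at-1, G3 stuck-at-0}.
Test 2 (a=0, b=0): fault-free G1=1, G2=0, G3=0 → 0; observed 0. Eliminates G1 stuck-at-0, G2 stuck-at-1.
Only G3 stuck-at-0 is consistent with every test.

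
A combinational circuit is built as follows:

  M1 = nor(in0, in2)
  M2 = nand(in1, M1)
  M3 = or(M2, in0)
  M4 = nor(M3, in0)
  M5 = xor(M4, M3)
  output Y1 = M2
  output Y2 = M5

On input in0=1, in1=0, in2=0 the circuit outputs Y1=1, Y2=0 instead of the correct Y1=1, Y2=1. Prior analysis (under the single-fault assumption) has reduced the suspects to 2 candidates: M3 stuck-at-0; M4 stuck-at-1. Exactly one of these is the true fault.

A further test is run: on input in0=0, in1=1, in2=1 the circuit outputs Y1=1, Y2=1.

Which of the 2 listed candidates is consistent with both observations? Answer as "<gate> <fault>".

M3 stuck-at-0

Evaluate each candidate on input in0=0, in1=1, in2=1:
  M3 stuck-at-0: M1=0, M2=1, M3=0 [stuck-at-0], M4=1, M5=1 → Y1=1, Y2=1 — matches
  M4 stuck-at-1: M1=0, M2=1, M3=1, M4=1 [stuck-at-1], M5=0 → Y1=1, Y2=0 — eliminated
Only M3 stuck-at-0 reproduces the observed Y1=1, Y2=1.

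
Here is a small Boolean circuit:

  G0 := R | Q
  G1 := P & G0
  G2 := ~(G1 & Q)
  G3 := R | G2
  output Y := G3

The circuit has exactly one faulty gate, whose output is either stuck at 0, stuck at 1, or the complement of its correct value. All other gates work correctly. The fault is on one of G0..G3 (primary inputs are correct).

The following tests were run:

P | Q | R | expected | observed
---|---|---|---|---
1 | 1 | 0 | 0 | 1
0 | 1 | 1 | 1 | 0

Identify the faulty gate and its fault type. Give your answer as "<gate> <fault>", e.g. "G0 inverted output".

Fault-free values for test 1 (P=1, Q=1, R=0): G0=1, G1=1, G2=0, G3=0, giving Y=0. Observed 1.
Test 1: faults giving observed 1 are {G0 stuck-at-0, G0 inverted output, G1 stuck-at-0, G1 inverted output, G2 stuck-at-1, G2 inverted output, G3 stuck-at-1, G3 inverted output}.
Test 2 (P=0, Q=1, R=1): fault-free G0=1, G1=0, G2=1, G3=1 → 1; observed 0. Eliminates G0 stuck-at-0, G0 inverted output, G1 stuck-at-0, G1 inverted output, G2 stuck-at-1, G2 inverted output, G3 stuck-at-1.
Only G3 inverted output is consistent with every test.

G3 inverted output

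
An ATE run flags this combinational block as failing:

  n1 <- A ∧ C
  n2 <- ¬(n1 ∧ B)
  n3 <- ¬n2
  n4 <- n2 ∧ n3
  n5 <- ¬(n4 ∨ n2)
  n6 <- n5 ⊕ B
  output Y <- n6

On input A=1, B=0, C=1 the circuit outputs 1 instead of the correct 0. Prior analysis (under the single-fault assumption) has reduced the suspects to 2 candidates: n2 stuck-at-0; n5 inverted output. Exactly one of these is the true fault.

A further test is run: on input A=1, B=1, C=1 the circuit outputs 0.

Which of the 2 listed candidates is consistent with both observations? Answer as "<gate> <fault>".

Evaluate each candidate on input A=1, B=1, C=1:
  n2 stuck-at-0: n1=1, n2=0 [stuck-at-0], n3=1, n4=0, n5=1, n6=0 → 0 — matches
  n5 inverted output: n1=1, n2=0, n3=1, n4=0, n5=0 [inverted output], n6=1 → 1 — eliminated
Only n2 stuck-at-0 reproduces the observed 0.

n2 stuck-at-0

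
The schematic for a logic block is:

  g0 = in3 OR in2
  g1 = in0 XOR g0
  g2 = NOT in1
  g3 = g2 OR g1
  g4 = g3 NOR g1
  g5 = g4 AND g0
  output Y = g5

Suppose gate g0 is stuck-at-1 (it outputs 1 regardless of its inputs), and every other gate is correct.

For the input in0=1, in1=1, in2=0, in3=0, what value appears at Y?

Propagate with g0 forced: g0=1 [stuck-at-1], g1=0, g2=0, g3=0, g4=1, g5=1.
So Y = 1. (Without the fault it would be 0.)

1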